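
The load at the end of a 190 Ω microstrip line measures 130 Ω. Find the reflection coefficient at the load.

Γ = (Z_L − Z_0)/(Z_L + Z_0) = (130 − 190)/(130 + 190) = -60/320

Γ = -0.188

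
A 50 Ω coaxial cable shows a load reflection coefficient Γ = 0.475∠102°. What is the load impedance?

Z_L ≈ 27.2 + j32.6 Ω

Z_L = Z_0·(1 + Γ)/(1 − Γ) = 50·(0.901 + j0.465)/(1.1 − j0.465)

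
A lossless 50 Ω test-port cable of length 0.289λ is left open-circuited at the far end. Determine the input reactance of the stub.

X_in ≈ 12.5 Ω (inductive)

βl = 2π × 0.289 = 104°
tan(βl) = -4
For an open-circuited stub, Z_in = −jZ_0·cot(βl) = −jZ_0/tan(βl)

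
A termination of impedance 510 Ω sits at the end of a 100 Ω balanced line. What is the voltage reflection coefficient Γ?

Γ = 0.672

Γ = (Z_L − Z_0)/(Z_L + Z_0) = (510 − 100)/(510 + 100) = 410/610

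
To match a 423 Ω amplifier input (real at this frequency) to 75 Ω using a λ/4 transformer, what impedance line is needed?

Z_qwt = √(Z_0·R_L) = √(75 × 423) = √31720

Z_qwt ≈ 178 Ω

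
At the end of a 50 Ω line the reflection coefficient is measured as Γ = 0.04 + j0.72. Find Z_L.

Z_L = Z_0·(1 + Γ)/(1 − Γ) = 50·(1.04 + j0.72)/(0.96 − j0.72)

Z_L ≈ 16.7 + j50 Ω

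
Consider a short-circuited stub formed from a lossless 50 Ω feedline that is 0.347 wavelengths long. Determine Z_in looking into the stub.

βl = 2π × 0.347 = 125°
tan(βl) = -1.43
For a short-circuited stub, Z_in = jZ_0·tan(βl)

Z_in ≈ −j71.6 Ω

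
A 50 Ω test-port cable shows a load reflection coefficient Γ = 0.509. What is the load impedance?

Z_L = Z_0·(1 + Γ)/(1 − Γ) = 50·(1.51)/(0.491)

Z_L ≈ 154 Ω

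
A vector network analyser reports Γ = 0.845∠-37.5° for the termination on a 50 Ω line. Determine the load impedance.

Z_L = Z_0·(1 + Γ)/(1 − Γ) = 50·(1.67 − j0.514)/(0.33 + j0.514)

Z_L ≈ 38.3 − j138 Ω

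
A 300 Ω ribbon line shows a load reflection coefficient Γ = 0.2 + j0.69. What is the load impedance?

Z_L = Z_0·(1 + Γ)/(1 − Γ) = 300·(1.2 + j0.69)/(0.8 − j0.69)

Z_L ≈ 130 + j371 Ω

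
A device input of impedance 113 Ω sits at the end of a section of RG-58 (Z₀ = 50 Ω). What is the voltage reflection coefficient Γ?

Γ = 0.387

Γ = (Z_L − Z_0)/(Z_L + Z_0) = (113 − 50)/(113 + 50) = 63/163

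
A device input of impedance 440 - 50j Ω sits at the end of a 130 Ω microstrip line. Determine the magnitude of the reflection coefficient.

|Γ| ≈ 0.549

Γ = (Z_L − Z_0)/(Z_L + Z_0) = (310 − j50)/(570 − j50)
|Γ| = 314/572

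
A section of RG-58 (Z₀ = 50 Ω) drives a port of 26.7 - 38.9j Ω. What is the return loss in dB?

Γ = (-23.3 − j38.9)/(76.7 − j38.9), |Γ| = 0.527
RL = −20·log₁₀|Γ| = −20·log₁₀(0.527)

RL ≈ 5.56 dB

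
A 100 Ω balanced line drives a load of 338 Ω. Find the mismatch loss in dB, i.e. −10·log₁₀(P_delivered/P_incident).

Γ = (338 − 100)/(338 + 100) = 0.543
|Γ|² = 0.295, so P_del/P_inc = 1 − |Γ|² = 0.705
ML = −10·log₁₀(1 − |Γ|²)

mismatch loss ≈ 1.52 dB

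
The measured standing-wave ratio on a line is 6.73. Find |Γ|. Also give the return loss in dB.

|Γ| ≈ 0.741; return loss ≈ 2.6 dB

|Γ| = (S − 1)/(S + 1) = (6.73 − 1)/(6.73 + 1) = 5.73/7.73
RL = −20·log₁₀|Γ| = −20·log₁₀(0.741)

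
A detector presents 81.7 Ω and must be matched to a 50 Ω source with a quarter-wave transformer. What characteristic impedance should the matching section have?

Z_qwt ≈ 63.9 Ω

Z_qwt = √(Z_0·R_L) = √(50 × 81.7) = √4085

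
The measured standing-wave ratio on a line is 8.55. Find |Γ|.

|Γ| = (S − 1)/(S + 1) = (8.55 − 1)/(8.55 + 1) = 7.55/9.55

|Γ| ≈ 0.791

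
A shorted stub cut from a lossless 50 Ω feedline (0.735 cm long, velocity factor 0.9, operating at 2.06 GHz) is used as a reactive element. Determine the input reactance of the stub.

λ = v/f = 0.9·c / 2.06 GHz = 0.131 m
βl = 2π·l/λ = 2π × 0.0561 = 20.2°
tan(βl) = 0.368
For a shorted stub, Z_in = jZ_0·tan(βl)

X_in ≈ 18.4 Ω (inductive)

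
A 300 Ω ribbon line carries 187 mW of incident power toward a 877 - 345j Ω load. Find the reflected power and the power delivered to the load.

|Γ| = |(577 − j345)/(1177 − j345)| = 0.548
|Γ|² = 0.3
P_refl = |Γ|²·P_inc = 56.2 mW, P_del = (1 − |Γ|²)·P_inc = 131 mW

P_reflected ≈ 56.2 mW; P_delivered ≈ 131 mW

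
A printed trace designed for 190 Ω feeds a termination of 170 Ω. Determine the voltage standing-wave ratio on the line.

VSWR ≈ 1.12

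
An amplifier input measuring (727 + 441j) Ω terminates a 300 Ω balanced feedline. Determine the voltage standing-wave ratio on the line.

Γ = (Z_L − Z_0)/(Z_L + Z_0) = (427 + j441)/(1027 + j441)
|Γ| = 614/1120 = 0.549
VSWR = (1 + |Γ|)/(1 − |Γ|) = 1.55/0.451

VSWR ≈ 3.44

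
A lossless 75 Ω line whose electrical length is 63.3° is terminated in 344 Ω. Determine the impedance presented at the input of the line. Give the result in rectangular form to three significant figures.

Z_in ≈ 20.2 − j35.5 Ω

tan(βl) = tan(63.3°) = 1.99
Z_in = Z_0·(Z_L + jZ_0·tanβl)/(Z_0 + jZ_L·tanβl)
     = 75·(344 + j149)/(75 + j684)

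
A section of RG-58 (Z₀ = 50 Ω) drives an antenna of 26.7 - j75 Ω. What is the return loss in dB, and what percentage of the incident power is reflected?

Γ = (-23.3 − j75)/(76.7 − j75), |Γ| = 0.732
RL = −20·log₁₀(0.732) = 2.71 dB
P_refl/P_inc = |Γ|² = 0.536

RL ≈ 2.71 dB; 53.6% of incident power reflected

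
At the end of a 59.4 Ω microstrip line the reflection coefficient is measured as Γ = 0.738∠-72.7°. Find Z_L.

Z_L = Z_0·(1 + Γ)/(1 − Γ) = 59.4·(1.22 − j0.705)/(0.781 + j0.705)

Z_L ≈ 24.5 − j75.7 Ω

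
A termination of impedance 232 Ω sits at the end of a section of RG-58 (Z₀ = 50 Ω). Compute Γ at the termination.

Γ = 0.645

Γ = (Z_L − Z_0)/(Z_L + Z_0) = (232 − 50)/(232 + 50) = 182/282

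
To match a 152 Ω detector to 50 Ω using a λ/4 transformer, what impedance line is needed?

Z_qwt = √(Z_0·R_L) = √(50 × 152) = √7600

Z_qwt ≈ 87.2 Ω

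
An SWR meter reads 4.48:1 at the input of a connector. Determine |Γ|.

|Γ| = (S − 1)/(S + 1) = (4.48 − 1)/(4.48 + 1) = 3.48/5.48

|Γ| ≈ 0.635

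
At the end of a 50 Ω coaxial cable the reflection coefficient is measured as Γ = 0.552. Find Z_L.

Z_L = Z_0·(1 + Γ)/(1 − Γ) = 50·(1.55)/(0.448)

Z_L ≈ 173 Ω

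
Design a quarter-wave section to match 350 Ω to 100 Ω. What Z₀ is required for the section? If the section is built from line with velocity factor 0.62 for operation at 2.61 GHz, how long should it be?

Z_qwt ≈ 187 Ω; length ≈ 1.78 cm

Z_qwt = √(Z_0·R_L) = √(100 × 350) = √35000
λ = 0.62·c/f = 0.0713 m, so l = λ/4 = 0.0178 m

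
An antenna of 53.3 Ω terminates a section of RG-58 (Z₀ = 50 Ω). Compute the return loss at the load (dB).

RL ≈ 29.9 dB

Γ = (53.3 − 50)/(53.3 + 50) = 0.0319
RL = −20·log₁₀|Γ| = −20·log₁₀(0.0319)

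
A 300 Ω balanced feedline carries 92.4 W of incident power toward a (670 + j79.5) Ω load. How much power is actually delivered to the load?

P_delivered ≈ 78.4 W

|Γ| = |(370 + j79.5)/(970 + j79.5)| = 0.389
|Γ|² = 0.151
P_refl = |Γ|²·P_inc = 14 W, P_del = (1 − |Γ|²)·P_inc = 78.4 W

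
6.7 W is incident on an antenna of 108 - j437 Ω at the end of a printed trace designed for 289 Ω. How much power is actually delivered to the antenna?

|Γ| = |(-181 − j437)/(397 − j437)| = 0.801
|Γ|² = 0.642
P_refl = |Γ|²·P_inc = 4.3 W, P_del = (1 − |Γ|²)·P_inc = 2.4 W

P_delivered ≈ 2.4 W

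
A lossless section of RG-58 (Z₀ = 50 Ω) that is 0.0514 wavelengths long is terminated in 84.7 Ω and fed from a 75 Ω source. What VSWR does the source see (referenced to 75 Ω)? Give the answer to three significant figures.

VSWR ≈ 1.39

βl = 2π × 0.0514 = 18.5°
tan(βl) = 0.335
Z_in = Z_0·(Z_L + jZ_0·tanβl)/(Z_0 + jZ_L·tanβl) = 71.3 − j23.7 Ω
Γ_s = (Z_in − Z_s)/(Z_in + Z_s) = (-3.72 − j23.7)/(146 − j23.7), |Γ_s| = 0.162
VSWR = (1 + |Γ_s|)/(1 − |Γ_s|)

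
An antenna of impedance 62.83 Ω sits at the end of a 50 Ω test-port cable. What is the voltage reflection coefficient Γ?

Γ = 0.114

Γ = (Z_L − Z_0)/(Z_L + Z_0) = (62.83 − 50)/(62.83 + 50) = 12.83/112.8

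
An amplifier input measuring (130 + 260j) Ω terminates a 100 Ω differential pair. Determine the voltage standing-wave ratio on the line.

VSWR ≈ 7.13

Γ = (Z_L − Z_0)/(Z_L + Z_0) = (30 + j260)/(230 + j260)
|Γ| = 262/347 = 0.754
VSWR = (1 + |Γ|)/(1 − |Γ|) = 1.75/0.246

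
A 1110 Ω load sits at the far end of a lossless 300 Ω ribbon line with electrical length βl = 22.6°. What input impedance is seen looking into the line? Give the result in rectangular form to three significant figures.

Z_in ≈ 386 − j470 Ω

tan(βl) = tan(22.6°) = 0.416
Z_in = Z_0·(Z_L + jZ_0·tanβl)/(Z_0 + jZ_L·tanβl)
     = 300·(1110 + j125)/(300 + j462)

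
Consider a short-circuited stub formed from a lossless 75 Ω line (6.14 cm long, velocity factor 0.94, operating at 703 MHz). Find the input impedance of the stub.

Z_in ≈ +j108 Ω

λ = v/f = 0.94·c / 703 MHz = 0.401 m
βl = 2π·l/λ = 2π × 0.153 = 55.1°
tan(βl) = 1.43
For a short-circuited stub, Z_in = jZ_0·tan(βl)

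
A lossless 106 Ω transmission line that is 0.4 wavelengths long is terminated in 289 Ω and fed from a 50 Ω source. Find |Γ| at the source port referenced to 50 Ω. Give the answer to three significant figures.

|Γ| ≈ 0.628

βl = 2π × 0.4 = 144°
tan(βl) = -0.727
Z_in = Z_0·(Z_L + jZ_0·tanβl)/(Z_0 + jZ_L·tanβl) = 89.7 + j101 Ω
Γ_s = (Z_in − Z_s)/(Z_in + Z_s) = (39.7 + j101)/(140 + j101), |Γ_s| = 0.628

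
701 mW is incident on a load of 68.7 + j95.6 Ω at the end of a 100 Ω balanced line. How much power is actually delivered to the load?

|Γ| = |(-31.3 + j95.6)/(168.7 + j95.6)| = 0.519
|Γ|² = 0.269
P_refl = |Γ|²·P_inc = 189 mW, P_del = (1 − |Γ|²)·P_inc = 512 mW

P_delivered ≈ 512 mW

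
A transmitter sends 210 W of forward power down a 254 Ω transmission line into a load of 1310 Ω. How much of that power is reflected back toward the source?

P_reflected ≈ 95.7 W

Γ = (1310 − 254)/(1310 + 254) = 0.675
|Γ|² = 0.456
P_refl = |Γ|²·P_inc = 95.7 W, P_del = (1 − |Γ|²)·P_inc = 114 W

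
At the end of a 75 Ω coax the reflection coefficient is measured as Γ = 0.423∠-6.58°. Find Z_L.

Z_L = Z_0·(1 + Γ)/(1 − Γ) = 75·(1.42 − j0.0485)/(0.58 + j0.0485)

Z_L ≈ 182 − j21.5 Ω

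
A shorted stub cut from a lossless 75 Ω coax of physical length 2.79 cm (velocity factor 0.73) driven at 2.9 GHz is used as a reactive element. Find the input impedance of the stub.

λ = v/f = 0.73·c / 2.9 GHz = 0.0755 m
βl = 2π·l/λ = 2π × 0.369 = 133°
tan(βl) = -1.07
For a shorted stub, Z_in = jZ_0·tan(βl)

Z_in ≈ −j80.4 Ω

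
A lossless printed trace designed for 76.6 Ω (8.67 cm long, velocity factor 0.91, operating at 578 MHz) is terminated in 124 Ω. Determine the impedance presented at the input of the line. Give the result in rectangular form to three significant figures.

Z_in ≈ 52.7 − j19.5 Ω

λ = v/f = 0.91·c / 578 MHz = 0.472 m
βl = 2π·l/λ = 2π × 0.184 = 66.1°
tan(βl) = tan(66.1°) = 2.25
Z_in = Z_0·(Z_L + jZ_0·tanβl)/(Z_0 + jZ_L·tanβl)
     = 76.6·(124 + j173)/(76.6 + j280)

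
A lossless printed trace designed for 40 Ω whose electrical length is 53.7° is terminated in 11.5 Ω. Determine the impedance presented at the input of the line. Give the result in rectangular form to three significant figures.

Z_in ≈ 28.5 + j43.3 Ω

tan(βl) = tan(53.7°) = 1.36
Z_in = Z_0·(Z_L + jZ_0·tanβl)/(Z_0 + jZ_L·tanβl)
     = 40·(11.5 + j54.5)/(40 + j15.7)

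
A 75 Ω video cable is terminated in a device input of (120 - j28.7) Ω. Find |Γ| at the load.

|Γ| ≈ 0.271

Γ = (Z_L − Z_0)/(Z_L + Z_0) = (45 − j28.7)/(195 − j28.7)
|Γ| = 53.4/197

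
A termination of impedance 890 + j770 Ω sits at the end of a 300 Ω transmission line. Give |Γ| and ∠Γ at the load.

Γ ≈ 0.684 ∠ 19.6°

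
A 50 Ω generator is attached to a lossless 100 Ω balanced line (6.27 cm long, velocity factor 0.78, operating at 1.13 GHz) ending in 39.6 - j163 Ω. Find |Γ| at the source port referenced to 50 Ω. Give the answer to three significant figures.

|Γ| ≈ 0.858

λ = v/f = 0.78·c / 1.13 GHz = 0.207 m
βl = 2π·l/λ = 2π × 0.303 = 109°
tan(βl) = -2.9
Z_in = Z_0·(Z_L + jZ_0·tanβl)/(Z_0 + jZ_L·tanβl) = 24.5 + j114 Ω
Γ_s = (Z_in − Z_s)/(Z_in + Z_s) = (-25.5 + j114)/(74.5 + j114), |Γ_s| = 0.858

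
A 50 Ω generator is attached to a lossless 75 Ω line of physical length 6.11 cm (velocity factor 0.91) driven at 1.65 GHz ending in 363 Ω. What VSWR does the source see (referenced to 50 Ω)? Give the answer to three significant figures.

VSWR ≈ 5.13

λ = v/f = 0.91·c / 1.65 GHz = 0.165 m
βl = 2π·l/λ = 2π × 0.369 = 133°
tan(βl) = -1.07
Z_in = Z_0·(Z_L + jZ_0·tanβl)/(Z_0 + jZ_L·tanβl) = 27.9 + j64.4 Ω
Γ_s = (Z_in − Z_s)/(Z_in + Z_s) = (-22.1 + j64.4)/(77.9 + j64.4), |Γ_s| = 0.674
VSWR = (1 + |Γ_s|)/(1 − |Γ_s|)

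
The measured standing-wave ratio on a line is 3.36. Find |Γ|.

|Γ| = (S − 1)/(S + 1) = (3.36 − 1)/(3.36 + 1) = 2.36/4.36

|Γ| ≈ 0.541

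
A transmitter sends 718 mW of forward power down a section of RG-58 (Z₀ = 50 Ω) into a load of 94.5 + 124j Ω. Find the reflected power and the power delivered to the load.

P_reflected ≈ 344 mW; P_delivered ≈ 374 mW

|Γ| = |(44.5 + j124)/(144.5 + j124)| = 0.692
|Γ|² = 0.479
P_refl = |Γ|²·P_inc = 344 mW, P_del = (1 − |Γ|²)·P_inc = 374 mW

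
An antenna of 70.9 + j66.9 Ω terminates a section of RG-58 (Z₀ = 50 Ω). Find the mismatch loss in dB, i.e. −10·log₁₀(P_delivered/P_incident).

Γ = (20.9 + j66.9)/(120.9 + j66.9), |Γ| = 0.507
|Γ|² = 0.257, so P_del/P_inc = 1 − |Γ|² = 0.743
ML = −10·log₁₀(1 − |Γ|²)

mismatch loss ≈ 1.29 dB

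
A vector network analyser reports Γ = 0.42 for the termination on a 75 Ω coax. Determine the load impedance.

Z_L ≈ 184 Ω

Z_L = Z_0·(1 + Γ)/(1 − Γ) = 75·(1.42)/(0.58)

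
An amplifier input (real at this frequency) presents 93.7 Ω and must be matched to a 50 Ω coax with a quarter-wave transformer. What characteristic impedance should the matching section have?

Z_qwt = √(Z_0·R_L) = √(50 × 93.7) = √4685

Z_qwt ≈ 68.4 Ω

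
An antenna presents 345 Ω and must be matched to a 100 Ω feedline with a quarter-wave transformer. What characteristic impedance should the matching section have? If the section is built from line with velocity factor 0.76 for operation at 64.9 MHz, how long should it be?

Z_qwt = √(Z_0·R_L) = √(100 × 345) = √34500
λ = 0.76·c/f = 3.51 m, so l = λ/4 = 0.878 m

Z_qwt ≈ 186 Ω; length ≈ 87.8 cm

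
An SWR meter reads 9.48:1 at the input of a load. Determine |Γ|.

|Γ| = (S − 1)/(S + 1) = (9.48 − 1)/(9.48 + 1) = 8.48/10.5

|Γ| ≈ 0.809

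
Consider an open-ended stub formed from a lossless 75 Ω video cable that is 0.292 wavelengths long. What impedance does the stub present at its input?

Z_in ≈ +j20.3 Ω

βl = 2π × 0.292 = 105°
tan(βl) = -3.7
For an open-ended stub, Z_in = −jZ_0·cot(βl) = −jZ_0/tan(βl)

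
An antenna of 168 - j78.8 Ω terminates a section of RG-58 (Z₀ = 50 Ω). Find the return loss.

Γ = (118 − j78.8)/(218 − j78.8), |Γ| = 0.612
RL = −20·log₁₀|Γ| = −20·log₁₀(0.612)

RL ≈ 4.26 dB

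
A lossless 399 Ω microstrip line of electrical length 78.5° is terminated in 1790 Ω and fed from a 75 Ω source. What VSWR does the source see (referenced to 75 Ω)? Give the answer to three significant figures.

tan(βl) = 4.92
Z_in = Z_0·(Z_L + jZ_0·tanβl)/(Z_0 + jZ_L·tanβl) = 92.4 − j77 Ω
Γ_s = (Z_in − Z_s)/(Z_in + Z_s) = (17.4 − j77)/(167 − j77), |Γ_s| = 0.428
VSWR = (1 + |Γ_s|)/(1 − |Γ_s|)

VSWR ≈ 2.5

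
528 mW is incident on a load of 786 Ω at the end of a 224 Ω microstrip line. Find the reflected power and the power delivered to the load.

Γ = (786 − 224)/(786 + 224) = 0.556
|Γ|² = 0.31
P_refl = |Γ|²·P_inc = 163 mW, P_del = (1 − |Γ|²)·P_inc = 365 mW

P_reflected ≈ 163 mW; P_delivered ≈ 365 mW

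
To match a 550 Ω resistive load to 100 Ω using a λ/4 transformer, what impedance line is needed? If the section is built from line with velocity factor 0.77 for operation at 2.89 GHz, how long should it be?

Z_qwt ≈ 235 Ω; length ≈ 2 cm

Z_qwt = √(Z_0·R_L) = √(100 × 550) = √55000
λ = 0.77·c/f = 0.0799 m, so l = λ/4 = 0.02 m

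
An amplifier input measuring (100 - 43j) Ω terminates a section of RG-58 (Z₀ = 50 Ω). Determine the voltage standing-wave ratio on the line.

VSWR ≈ 2.46

Γ = (Z_L − Z_0)/(Z_L + Z_0) = (50 − j43)/(150 − j43)
|Γ| = 65.9/156 = 0.423
VSWR = (1 + |Γ|)/(1 − |Γ|) = 1.42/0.577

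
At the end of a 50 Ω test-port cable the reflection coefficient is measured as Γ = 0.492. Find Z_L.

Z_L = Z_0·(1 + Γ)/(1 − Γ) = 50·(1.49)/(0.508)

Z_L ≈ 147 Ω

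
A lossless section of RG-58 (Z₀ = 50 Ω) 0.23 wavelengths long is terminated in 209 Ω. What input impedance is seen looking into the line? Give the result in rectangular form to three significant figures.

βl = 2π × 0.23 = 82.8°
tan(βl) = tan(82.8°) = 7.92
Z_in = Z_0·(Z_L + jZ_0·tanβl)/(Z_0 + jZ_L·tanβl)
     = 50·(209 + j396)/(50 + j1650)

Z_in ≈ 12.1 − j5.95 Ω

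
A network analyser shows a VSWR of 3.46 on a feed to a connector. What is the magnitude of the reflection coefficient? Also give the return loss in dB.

|Γ| ≈ 0.552; return loss ≈ 5.17 dB

|Γ| = (S − 1)/(S + 1) = (3.46 − 1)/(3.46 + 1) = 2.46/4.46
RL = −20·log₁₀|Γ| = −20·log₁₀(0.552)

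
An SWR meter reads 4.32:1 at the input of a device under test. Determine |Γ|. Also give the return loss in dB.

|Γ| = (S − 1)/(S + 1) = (4.32 − 1)/(4.32 + 1) = 3.32/5.32
RL = −20·log₁₀|Γ| = −20·log₁₀(0.624)

|Γ| ≈ 0.624; return loss ≈ 4.1 dB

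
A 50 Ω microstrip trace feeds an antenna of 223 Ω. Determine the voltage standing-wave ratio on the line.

VSWR ≈ 4.46

For a purely resistive load, VSWR = R_L/Z_0 or Z_0/R_L (whichever > 1) = 223/50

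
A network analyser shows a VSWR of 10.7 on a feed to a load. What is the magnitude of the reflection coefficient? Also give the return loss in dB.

|Γ| ≈ 0.829; return loss ≈ 1.63 dB

|Γ| = (S − 1)/(S + 1) = (10.7 − 1)/(10.7 + 1) = 9.7/11.7
RL = −20·log₁₀|Γ| = −20·log₁₀(0.829)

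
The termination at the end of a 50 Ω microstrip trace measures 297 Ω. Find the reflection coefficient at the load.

Γ = 0.712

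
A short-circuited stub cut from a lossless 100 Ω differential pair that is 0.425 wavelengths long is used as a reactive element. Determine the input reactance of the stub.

βl = 2π × 0.425 = 153°
tan(βl) = -0.51
For a short-circuited stub, Z_in = jZ_0·tan(βl)

X_in ≈ -51 Ω (capacitive)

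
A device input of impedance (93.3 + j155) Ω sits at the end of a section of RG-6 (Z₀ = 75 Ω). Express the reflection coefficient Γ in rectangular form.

Γ = (Z_L − Z_0)/(Z_L + Z_0) = (18.3 + j155)/(168.3 + j155)

Γ ≈ 0.518 + j0.444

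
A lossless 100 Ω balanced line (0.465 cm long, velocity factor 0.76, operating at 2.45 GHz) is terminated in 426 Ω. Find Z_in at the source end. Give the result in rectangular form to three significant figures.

λ = v/f = 0.76·c / 2.45 GHz = 0.0931 m
βl = 2π·l/λ = 2π × 0.05 = 18°
tan(βl) = tan(18°) = 0.325
Z_in = Z_0·(Z_L + jZ_0·tanβl)/(Z_0 + jZ_L·tanβl)
     = 100·(426 + j32.5)/(100 + j138)

Z_in ≈ 162 − j191 Ω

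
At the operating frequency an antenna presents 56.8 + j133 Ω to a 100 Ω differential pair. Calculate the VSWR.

VSWR ≈ 5.25

Γ = (Z_L − Z_0)/(Z_L + Z_0) = (-43.2 + j133)/(156.8 + j133)
|Γ| = 140/206 = 0.68
VSWR = (1 + |Γ|)/(1 − |Γ|) = 1.68/0.32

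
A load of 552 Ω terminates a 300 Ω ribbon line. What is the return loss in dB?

RL ≈ 10.6 dB

Γ = (552 − 300)/(552 + 300) = 0.296
RL = −20·log₁₀|Γ| = −20·log₁₀(0.296)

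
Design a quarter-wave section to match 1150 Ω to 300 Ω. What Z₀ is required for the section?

Z_qwt = √(Z_0·R_L) = √(300 × 1150) = √345000

Z_qwt ≈ 587 Ω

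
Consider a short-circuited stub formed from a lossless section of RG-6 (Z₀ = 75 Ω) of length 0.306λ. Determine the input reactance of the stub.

X_in ≈ -204 Ω (capacitive)

βl = 2π × 0.306 = 110°
tan(βl) = -2.72
For a short-circuited stub, Z_in = jZ_0·tan(βl)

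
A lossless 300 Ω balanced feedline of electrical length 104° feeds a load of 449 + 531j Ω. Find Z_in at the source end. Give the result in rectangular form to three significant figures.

tan(βl) = tan(104°) = -4.01
Z_in = Z_0·(Z_L + jZ_0·tanβl)/(Z_0 + jZ_L·tanβl)
     = 300·(449 − j672)/(2430 − j1800)

Z_in ≈ 75.5 − j27.1 Ω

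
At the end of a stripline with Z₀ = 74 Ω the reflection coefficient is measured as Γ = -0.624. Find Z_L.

Z_L ≈ 17.1 Ω

Z_L = Z_0·(1 + Γ)/(1 − Γ) = 74·(0.376)/(1.62)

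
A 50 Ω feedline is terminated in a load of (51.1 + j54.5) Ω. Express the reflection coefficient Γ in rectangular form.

Γ ≈ 0.234 + j0.413

Γ = (Z_L − Z_0)/(Z_L + Z_0) = (1.1 + j54.5)/(101.1 + j54.5)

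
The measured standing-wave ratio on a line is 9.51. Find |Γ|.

|Γ| ≈ 0.81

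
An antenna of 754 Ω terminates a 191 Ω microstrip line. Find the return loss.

RL ≈ 4.5 dB

Γ = (754 − 191)/(754 + 191) = 0.596
RL = −20·log₁₀|Γ| = −20·log₁₀(0.596)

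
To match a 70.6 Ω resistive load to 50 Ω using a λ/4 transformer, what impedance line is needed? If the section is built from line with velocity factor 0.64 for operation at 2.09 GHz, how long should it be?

Z_qwt = √(Z_0·R_L) = √(50 × 70.6) = √3530
λ = 0.64·c/f = 0.0919 m, so l = λ/4 = 0.023 m

Z_qwt ≈ 59.4 Ω; length ≈ 2.3 cm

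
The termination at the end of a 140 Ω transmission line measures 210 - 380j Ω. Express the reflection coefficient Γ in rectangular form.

Γ ≈ 0.633 − j0.399

Γ = (Z_L − Z_0)/(Z_L + Z_0) = (70 − j380)/(350 − j380)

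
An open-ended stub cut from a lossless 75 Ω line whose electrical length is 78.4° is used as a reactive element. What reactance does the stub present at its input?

tan(βl) = 4.87
For an open-ended stub, Z_in = −jZ_0·cot(βl) = −jZ_0/tan(βl)

X_in ≈ -15.4 Ω (capacitive)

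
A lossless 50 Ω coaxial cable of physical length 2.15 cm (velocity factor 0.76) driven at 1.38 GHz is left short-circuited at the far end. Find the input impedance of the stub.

Z_in ≈ +j53.3 Ω

λ = v/f = 0.76·c / 1.38 GHz = 0.165 m
βl = 2π·l/λ = 2π × 0.13 = 46.8°
tan(βl) = 1.07
For a short-circuited stub, Z_in = jZ_0·tan(βl)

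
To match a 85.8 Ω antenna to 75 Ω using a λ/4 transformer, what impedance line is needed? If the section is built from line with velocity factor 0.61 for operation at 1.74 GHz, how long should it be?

Z_qwt = √(Z_0·R_L) = √(75 × 85.8) = √6435
λ = 0.61·c/f = 0.105 m, so l = λ/4 = 0.0263 m

Z_qwt ≈ 80.2 Ω; length ≈ 2.63 cm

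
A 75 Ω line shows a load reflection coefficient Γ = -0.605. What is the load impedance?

Z_L = Z_0·(1 + Γ)/(1 − Γ) = 75·(0.395)/(1.6)

Z_L ≈ 18.5 Ω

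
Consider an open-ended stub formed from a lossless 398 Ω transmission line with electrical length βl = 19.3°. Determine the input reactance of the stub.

tan(βl) = 0.35
For an open-ended stub, Z_in = −jZ_0·cot(βl) = −jZ_0/tan(βl)

X_in ≈ -1140 Ω (capacitive)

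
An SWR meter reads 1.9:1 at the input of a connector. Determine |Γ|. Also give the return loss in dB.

|Γ| ≈ 0.31; return loss ≈ 10.2 dB

|Γ| = (S − 1)/(S + 1) = (1.9 − 1)/(1.9 + 1) = 0.9/2.9
RL = −20·log₁₀|Γ| = −20·log₁₀(0.31)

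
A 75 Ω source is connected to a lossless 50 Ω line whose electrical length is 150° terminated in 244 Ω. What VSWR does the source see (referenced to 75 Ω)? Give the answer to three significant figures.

VSWR ≈ 4.3

tan(βl) = -0.577
Z_in = Z_0·(Z_L + jZ_0·tanβl)/(Z_0 + jZ_L·tanβl) = 36.4 + j73.7 Ω
Γ_s = (Z_in − Z_s)/(Z_in + Z_s) = (-38.6 + j73.7)/(111 + j73.7), |Γ_s| = 0.623
VSWR = (1 + |Γ_s|)/(1 − |Γ_s|)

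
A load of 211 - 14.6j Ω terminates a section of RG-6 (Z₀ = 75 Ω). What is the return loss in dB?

RL ≈ 6.42 dB

Γ = (136 − j14.6)/(286 − j14.6), |Γ| = 0.478
RL = −20·log₁₀|Γ| = −20·log₁₀(0.478)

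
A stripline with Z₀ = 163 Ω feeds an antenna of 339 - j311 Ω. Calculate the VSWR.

VSWR ≈ 4.06

Γ = (Z_L − Z_0)/(Z_L + Z_0) = (176 − j311)/(502 − j311)
|Γ| = 357/591 = 0.605
VSWR = (1 + |Γ|)/(1 − |Γ|) = 1.61/0.395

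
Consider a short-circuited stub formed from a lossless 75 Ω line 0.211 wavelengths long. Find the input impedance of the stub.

βl = 2π × 0.211 = 76°
tan(βl) = 4
For a short-circuited stub, Z_in = jZ_0·tan(βl)

Z_in ≈ +j300 Ω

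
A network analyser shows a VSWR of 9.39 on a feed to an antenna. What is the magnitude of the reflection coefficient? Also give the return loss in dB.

|Γ| = (S − 1)/(S + 1) = (9.39 − 1)/(9.39 + 1) = 8.39/10.4
RL = −20·log₁₀|Γ| = −20·log₁₀(0.808)

|Γ| ≈ 0.808; return loss ≈ 1.86 dB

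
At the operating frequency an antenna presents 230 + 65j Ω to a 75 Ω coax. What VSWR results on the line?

Γ = (Z_L − Z_0)/(Z_L + Z_0) = (155 + j65)/(305 + j65)
|Γ| = 168/312 = 0.539
VSWR = (1 + |Γ|)/(1 − |Γ|) = 1.54/0.461

VSWR ≈ 3.34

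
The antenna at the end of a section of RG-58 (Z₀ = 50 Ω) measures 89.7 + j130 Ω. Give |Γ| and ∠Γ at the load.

Γ ≈ 0.712 ∠ 30.1°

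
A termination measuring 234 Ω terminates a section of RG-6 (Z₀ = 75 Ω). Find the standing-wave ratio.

Γ = (234 − 75)/(234 + 75) = 0.515
VSWR = (1 + 0.515)/(1 − 0.515)

VSWR ≈ 3.12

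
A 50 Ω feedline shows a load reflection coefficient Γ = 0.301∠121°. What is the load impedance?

Z_L ≈ 32.5 + j18.4 Ω

Z_L = Z_0·(1 + Γ)/(1 − Γ) = 50·(0.845 + j0.258)/(1.16 − j0.258)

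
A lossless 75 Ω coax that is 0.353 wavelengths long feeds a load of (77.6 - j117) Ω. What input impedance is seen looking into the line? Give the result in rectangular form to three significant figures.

Z_in ≈ 71 + j112 Ω

βl = 2π × 0.353 = 127°
tan(βl) = tan(127°) = -1.32
Z_in = Z_0·(Z_L + jZ_0·tanβl)/(Z_0 + jZ_L·tanβl)
     = 75·(77.6 − j216)/(-79.8 − j103)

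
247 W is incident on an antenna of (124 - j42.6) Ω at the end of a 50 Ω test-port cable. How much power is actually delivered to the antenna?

|Γ| = |(74 − j42.6)/(174 − j42.6)| = 0.477
|Γ|² = 0.227
P_refl = |Γ|²·P_inc = 56.1 W, P_del = (1 − |Γ|²)·P_inc = 191 W

P_delivered ≈ 191 W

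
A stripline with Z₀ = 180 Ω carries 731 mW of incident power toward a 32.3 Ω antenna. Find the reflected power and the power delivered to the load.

P_reflected ≈ 354 mW; P_delivered ≈ 377 mW

Γ = (32.3 − 180)/(32.3 + 180) = -0.696
|Γ|² = 0.484
P_refl = |Γ|²·P_inc = 354 mW, P_del = (1 − |Γ|²)·P_inc = 377 mW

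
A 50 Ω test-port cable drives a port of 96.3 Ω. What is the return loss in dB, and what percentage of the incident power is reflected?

Γ = (96.3 − 50)/(96.3 + 50) = 0.316
RL = −20·log₁₀(0.316) = 9.99 dB
P_refl/P_inc = |Γ|² = 0.1

RL ≈ 9.99 dB; 10% of incident power reflected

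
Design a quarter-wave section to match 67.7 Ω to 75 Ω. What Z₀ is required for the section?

Z_qwt = √(Z_0·R_L) = √(75 × 67.7) = √5078

Z_qwt ≈ 71.3 Ω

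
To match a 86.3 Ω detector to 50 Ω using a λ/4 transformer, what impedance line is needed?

Z_qwt = √(Z_0·R_L) = √(50 × 86.3) = √4315

Z_qwt ≈ 65.7 Ω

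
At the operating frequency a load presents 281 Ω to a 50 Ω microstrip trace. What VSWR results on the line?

VSWR ≈ 5.62

Γ = (281 − 50)/(281 + 50) = 0.698
VSWR = (1 + 0.698)/(1 − 0.698)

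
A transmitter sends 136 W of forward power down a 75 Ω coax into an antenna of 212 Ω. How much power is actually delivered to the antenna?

P_delivered ≈ 105 W

Γ = (212 − 75)/(212 + 75) = 0.477
|Γ|² = 0.228
P_refl = |Γ|²·P_inc = 31 W, P_del = (1 − |Γ|²)·P_inc = 105 W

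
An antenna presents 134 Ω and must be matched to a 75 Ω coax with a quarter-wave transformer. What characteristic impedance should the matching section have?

Z_qwt ≈ 100 Ω

Z_qwt = √(Z_0·R_L) = √(75 × 134) = √10050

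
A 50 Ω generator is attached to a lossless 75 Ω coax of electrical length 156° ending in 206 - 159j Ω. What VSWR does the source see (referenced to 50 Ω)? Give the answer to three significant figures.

VSWR ≈ 6.59

tan(βl) = -0.445
Z_in = Z_0·(Z_L + jZ_0·tanβl)/(Z_0 + jZ_L·tanβl) = 165 + j161 Ω
Γ_s = (Z_in − Z_s)/(Z_in + Z_s) = (115 + j161)/(215 + j161), |Γ_s| = 0.736
VSWR = (1 + |Γ_s|)/(1 − |Γ_s|)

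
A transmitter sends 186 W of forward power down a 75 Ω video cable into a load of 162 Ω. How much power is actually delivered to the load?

Γ = (162 − 75)/(162 + 75) = 0.367
|Γ|² = 0.135
P_refl = |Γ|²·P_inc = 25.1 W, P_del = (1 − |Γ|²)·P_inc = 161 W

P_delivered ≈ 161 W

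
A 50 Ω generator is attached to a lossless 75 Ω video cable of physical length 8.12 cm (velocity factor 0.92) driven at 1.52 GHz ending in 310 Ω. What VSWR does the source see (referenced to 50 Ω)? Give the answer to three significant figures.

VSWR ≈ 5.85

λ = v/f = 0.92·c / 1.52 GHz = 0.182 m
βl = 2π·l/λ = 2π × 0.447 = 161°
tan(βl) = -0.345
Z_in = Z_0·(Z_L + jZ_0·tanβl)/(Z_0 + jZ_L·tanβl) = 115 + j137 Ω
Γ_s = (Z_in − Z_s)/(Z_in + Z_s) = (64.5 + j137)/(165 + j137), |Γ_s| = 0.708
VSWR = (1 + |Γ_s|)/(1 − |Γ_s|)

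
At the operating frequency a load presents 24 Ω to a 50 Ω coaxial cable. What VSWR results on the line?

VSWR ≈ 2.08

For a purely resistive load, VSWR = R_L/Z_0 or Z_0/R_L (whichever > 1) = 50/24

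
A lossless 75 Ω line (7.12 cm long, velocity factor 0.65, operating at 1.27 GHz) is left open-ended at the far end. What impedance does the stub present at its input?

Z_in ≈ +j323 Ω

λ = v/f = 0.65·c / 1.27 GHz = 0.154 m
βl = 2π·l/λ = 2π × 0.464 = 167°
tan(βl) = -0.232
For an open-ended stub, Z_in = −jZ_0·cot(βl) = −jZ_0/tan(βl)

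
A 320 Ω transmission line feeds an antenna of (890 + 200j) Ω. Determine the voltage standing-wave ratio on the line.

VSWR ≈ 2.94

Γ = (Z_L − Z_0)/(Z_L + Z_0) = (570 + j200)/(1210 + j200)
|Γ| = 604/1230 = 0.493
VSWR = (1 + |Γ|)/(1 − |Γ|) = 1.49/0.507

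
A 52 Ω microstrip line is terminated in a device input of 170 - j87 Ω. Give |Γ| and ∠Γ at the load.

Γ ≈ 0.615 ∠ -15°

Γ = (Z_L − Z_0)/(Z_L + Z_0) = (118 − j87)/(222 − j87)
|Γ| = 147/238 = 0.615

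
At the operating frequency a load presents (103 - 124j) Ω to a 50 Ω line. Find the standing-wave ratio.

Γ = (Z_L − Z_0)/(Z_L + Z_0) = (53 − j124)/(153 − j124)
|Γ| = 135/197 = 0.685
VSWR = (1 + |Γ|)/(1 − |Γ|) = 1.68/0.315

VSWR ≈ 5.34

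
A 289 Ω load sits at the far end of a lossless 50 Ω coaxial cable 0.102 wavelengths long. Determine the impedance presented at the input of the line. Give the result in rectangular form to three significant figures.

Z_in ≈ 23 − j61.7 Ω

βl = 2π × 0.102 = 36.7°
tan(βl) = tan(36.7°) = 0.746
Z_in = Z_0·(Z_L + jZ_0·tanβl)/(Z_0 + jZ_L·tanβl)
     = 50·(289 + j37.3)/(50 + j216)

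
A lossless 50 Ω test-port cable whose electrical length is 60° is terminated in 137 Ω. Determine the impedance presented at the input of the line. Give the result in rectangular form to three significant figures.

tan(βl) = tan(60°) = 1.73
Z_in = Z_0·(Z_L + jZ_0·tanβl)/(Z_0 + jZ_L·tanβl)
     = 50·(137 + j86.6)/(50 + j237)

Z_in ≈ 23.3 − j24 Ω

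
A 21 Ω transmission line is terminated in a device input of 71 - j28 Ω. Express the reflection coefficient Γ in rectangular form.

Γ ≈ 0.582 − j0.127

Γ = (Z_L − Z_0)/(Z_L + Z_0) = (50 − j28)/(92 − j28)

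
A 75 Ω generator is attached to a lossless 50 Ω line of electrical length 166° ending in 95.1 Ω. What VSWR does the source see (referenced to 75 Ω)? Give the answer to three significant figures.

tan(βl) = -0.249
Z_in = Z_0·(Z_L + jZ_0·tanβl)/(Z_0 + jZ_L·tanβl) = 82.5 + j26.6 Ω
Γ_s = (Z_in − Z_s)/(Z_in + Z_s) = (7.47 + j26.6)/(157 + j26.6), |Γ_s| = 0.173
VSWR = (1 + |Γ_s|)/(1 − |Γ_s|)

VSWR ≈ 1.42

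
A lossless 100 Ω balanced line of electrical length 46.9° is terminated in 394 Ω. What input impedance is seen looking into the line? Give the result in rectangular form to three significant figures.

tan(βl) = tan(46.9°) = 1.07
Z_in = Z_0·(Z_L + jZ_0·tanβl)/(Z_0 + jZ_L·tanβl)
     = 100·(394 + j107)/(100 + j421)

Z_in ≈ 45.1 − j82.9 Ω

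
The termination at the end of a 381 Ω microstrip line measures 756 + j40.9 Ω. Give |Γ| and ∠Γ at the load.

Γ = (Z_L − Z_0)/(Z_L + Z_0) = (375 + j40.9)/(1137 + j40.9)
|Γ| = 377/1140 = 0.332

Γ ≈ 0.332 ∠ 4.16°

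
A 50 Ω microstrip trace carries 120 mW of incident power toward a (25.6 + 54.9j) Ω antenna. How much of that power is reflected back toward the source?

|Γ| = |(-24.4 + j54.9)/(75.6 + j54.9)| = 0.643
|Γ|² = 0.413
P_refl = |Γ|²·P_inc = 49.6 mW, P_del = (1 − |Γ|²)·P_inc = 70.4 mW

P_reflected ≈ 49.6 mW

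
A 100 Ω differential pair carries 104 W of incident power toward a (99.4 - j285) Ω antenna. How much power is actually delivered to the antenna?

P_delivered ≈ 34.2 W

|Γ| = |(-0.6 − j285)/(199.4 − j285)| = 0.819
|Γ|² = 0.671
P_refl = |Γ|²·P_inc = 69.8 W, P_del = (1 − |Γ|²)·P_inc = 34.2 W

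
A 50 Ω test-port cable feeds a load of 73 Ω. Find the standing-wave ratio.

Γ = (73 − 50)/(73 + 50) = 0.187
VSWR = (1 + 0.187)/(1 − 0.187)

VSWR ≈ 1.46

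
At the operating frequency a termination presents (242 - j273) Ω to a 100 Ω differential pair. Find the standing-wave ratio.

VSWR ≈ 5.74

Γ = (Z_L − Z_0)/(Z_L + Z_0) = (142 − j273)/(342 − j273)
|Γ| = 308/438 = 0.703
VSWR = (1 + |Γ|)/(1 − |Γ|) = 1.7/0.297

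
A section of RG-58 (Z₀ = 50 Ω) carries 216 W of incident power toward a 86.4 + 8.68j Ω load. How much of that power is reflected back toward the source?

|Γ| = |(36.4 + j8.68)/(136.4 + j8.68)| = 0.274
|Γ|² = 0.075
P_refl = |Γ|²·P_inc = 16.2 W, P_del = (1 − |Γ|²)·P_inc = 200 W

P_reflected ≈ 16.2 W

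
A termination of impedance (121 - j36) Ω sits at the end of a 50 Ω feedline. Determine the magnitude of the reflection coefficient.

|Γ| ≈ 0.456

Γ = (Z_L − Z_0)/(Z_L + Z_0) = (71 − j36)/(171 − j36)
|Γ| = 79.6/175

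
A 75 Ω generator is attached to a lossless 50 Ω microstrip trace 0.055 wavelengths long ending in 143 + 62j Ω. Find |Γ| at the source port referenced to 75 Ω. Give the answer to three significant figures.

βl = 2π × 0.055 = 19.8°
tan(βl) = 0.36
Z_in = Z_0·(Z_L + jZ_0·tanβl)/(Z_0 + jZ_L·tanβl) = 118 − j75.3 Ω
Γ_s = (Z_in − Z_s)/(Z_in + Z_s) = (43.2 − j75.3)/(193 − j75.3), |Γ_s| = 0.419

|Γ| ≈ 0.419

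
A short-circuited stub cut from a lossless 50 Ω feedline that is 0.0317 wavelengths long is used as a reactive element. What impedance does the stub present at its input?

Z_in ≈ +j10.1 Ω

βl = 2π × 0.0317 = 11.4°
tan(βl) = 0.202
For a short-circuited stub, Z_in = jZ_0·tan(βl)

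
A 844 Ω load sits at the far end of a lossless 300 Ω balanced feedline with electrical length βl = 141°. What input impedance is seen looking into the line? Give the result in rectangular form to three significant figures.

tan(βl) = tan(141°) = -0.81
Z_in = Z_0·(Z_L + jZ_0·tanβl)/(Z_0 + jZ_L·tanβl)
     = 300·(844 − j243)/(300 − j683)

Z_in ≈ 226 + j271 Ω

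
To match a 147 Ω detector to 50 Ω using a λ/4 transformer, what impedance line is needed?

Z_qwt = √(Z_0·R_L) = √(50 × 147) = √7350

Z_qwt ≈ 85.7 Ω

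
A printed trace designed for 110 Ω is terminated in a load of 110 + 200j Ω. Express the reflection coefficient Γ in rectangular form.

Γ ≈ 0.452 + j0.498

Γ = (Z_L − Z_0)/(Z_L + Z_0) = (0 + j200)/(220 + j200)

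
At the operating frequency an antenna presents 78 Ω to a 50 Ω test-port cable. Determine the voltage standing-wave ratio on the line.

VSWR ≈ 1.56

Γ = (78 − 50)/(78 + 50) = 0.219
VSWR = (1 + 0.219)/(1 − 0.219)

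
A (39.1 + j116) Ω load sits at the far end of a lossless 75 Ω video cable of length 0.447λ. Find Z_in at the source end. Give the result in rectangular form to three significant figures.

βl = 2π × 0.447 = 161°
tan(βl) = tan(161°) = -0.346
Z_in = Z_0·(Z_L + jZ_0·tanβl)/(Z_0 + jZ_L·tanβl)
     = 75·(39.1 + j90.1)/(115 − j13.5)

Z_in ≈ 18.3 + j60.8 Ω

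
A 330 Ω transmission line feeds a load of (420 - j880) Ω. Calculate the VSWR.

Γ = (Z_L − Z_0)/(Z_L + Z_0) = (90 − j880)/(750 − j880)
|Γ| = 885/1160 = 0.765
VSWR = (1 + |Γ|)/(1 − |Γ|) = 1.77/0.235

VSWR ≈ 7.51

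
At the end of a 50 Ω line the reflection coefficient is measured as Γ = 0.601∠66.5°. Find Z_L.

Z_L ≈ 36.2 + j62.5 Ω

Z_L = Z_0·(1 + Γ)/(1 − Γ) = 50·(1.24 + j0.551)/(0.76 − j0.551)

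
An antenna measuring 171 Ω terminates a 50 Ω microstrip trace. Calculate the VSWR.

VSWR ≈ 3.42

For a purely resistive load, VSWR = R_L/Z_0 or Z_0/R_L (whichever > 1) = 171/50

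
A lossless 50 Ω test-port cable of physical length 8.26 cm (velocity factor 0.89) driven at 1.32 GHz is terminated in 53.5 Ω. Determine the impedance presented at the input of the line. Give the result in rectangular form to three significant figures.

Z_in ≈ 51.3 + j3.17 Ω

λ = v/f = 0.89·c / 1.32 GHz = 0.202 m
βl = 2π·l/λ = 2π × 0.408 = 147°
tan(βl) = tan(147°) = -0.649
Z_in = Z_0·(Z_L + jZ_0·tanβl)/(Z_0 + jZ_L·tanβl)
     = 50·(53.5 − j32.5)/(50 − j34.7)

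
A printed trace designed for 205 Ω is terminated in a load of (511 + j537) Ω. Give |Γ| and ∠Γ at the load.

Γ = (Z_L − Z_0)/(Z_L + Z_0) = (306 + j537)/(716 + j537)
|Γ| = 618/895 = 0.691

Γ ≈ 0.691 ∠ 23.5°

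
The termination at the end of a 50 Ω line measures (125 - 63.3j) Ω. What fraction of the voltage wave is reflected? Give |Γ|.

Γ = (Z_L − Z_0)/(Z_L + Z_0) = (75 − j63.3)/(175 − j63.3)
|Γ| = 98.1/186

|Γ| ≈ 0.527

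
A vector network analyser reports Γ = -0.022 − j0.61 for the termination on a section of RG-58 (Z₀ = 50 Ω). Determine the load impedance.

Z_L ≈ 22.1 − j43.1 Ω

Z_L = Z_0·(1 + Γ)/(1 − Γ) = 50·(0.978 − j0.61)/(1.02 + j0.61)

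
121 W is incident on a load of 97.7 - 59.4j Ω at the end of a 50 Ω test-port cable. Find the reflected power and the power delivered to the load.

|Γ| = |(47.7 − j59.4)/(147.7 − j59.4)| = 0.479
|Γ|² = 0.229
P_refl = |Γ|²·P_inc = 27.7 W, P_del = (1 − |Γ|²)·P_inc = 93.3 W

P_reflected ≈ 27.7 W; P_delivered ≈ 93.3 W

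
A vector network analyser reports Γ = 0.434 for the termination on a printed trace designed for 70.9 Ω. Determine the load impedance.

Z_L ≈ 180 Ω

Z_L = Z_0·(1 + Γ)/(1 − Γ) = 70.9·(1.43)/(0.566)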